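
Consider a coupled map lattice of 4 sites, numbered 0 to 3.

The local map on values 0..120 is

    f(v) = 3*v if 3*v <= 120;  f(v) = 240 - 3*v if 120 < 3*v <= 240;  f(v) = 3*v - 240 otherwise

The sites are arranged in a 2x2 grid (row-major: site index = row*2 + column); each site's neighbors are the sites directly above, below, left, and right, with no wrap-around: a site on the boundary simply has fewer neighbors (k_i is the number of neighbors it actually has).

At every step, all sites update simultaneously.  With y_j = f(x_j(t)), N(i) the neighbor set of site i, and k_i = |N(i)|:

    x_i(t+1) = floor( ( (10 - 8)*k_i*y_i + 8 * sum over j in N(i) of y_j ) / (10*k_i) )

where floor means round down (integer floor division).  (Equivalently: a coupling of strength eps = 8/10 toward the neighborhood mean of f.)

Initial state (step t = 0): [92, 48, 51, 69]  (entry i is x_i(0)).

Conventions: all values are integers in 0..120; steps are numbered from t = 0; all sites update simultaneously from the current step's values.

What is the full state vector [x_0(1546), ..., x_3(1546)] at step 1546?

Simulating step by step:
t=0: [92, 48, 51, 69]
t=1: [80, 46, 45, 79]
t=2: [82, 21, 22, 83]
t=3: [52, 18, 19, 53]
t=4: [61, 76, 77, 60]
t=5: [19, 49, 48, 20]
t=6: [87, 65, 66, 87]
t=7: [39, 25, 25, 39]
t=8: [83, 108, 108, 83]
t=9: [69, 24, 24, 69]
t=10: [64, 40, 40, 64]
t=11: [105, 62, 62, 105]
t=12: [58, 70, 70, 58]
t=13: [37, 58, 58, 37]
t=14: [75, 102, 102, 75]
t=15: [55, 25, 25, 55]
t=16: [75, 75, 75, 75]
t=17: [15, 15, 15, 15]
t=18: [45, 45, 45, 45]
t=19: [105, 105, 105, 105]
t=20: [75, 75, 75, 75]

Answer: [45, 45, 45, 45]
Key observation: The state at step 16, [75, 75, 75, 75], reappears at step 20: the system is in a cycle of period 4 from step 16 on.  Therefore the state at step 1546 equals the state at step 16 + ((1546 - 16) mod 4) = 18, which is [45, 45, 45, 45].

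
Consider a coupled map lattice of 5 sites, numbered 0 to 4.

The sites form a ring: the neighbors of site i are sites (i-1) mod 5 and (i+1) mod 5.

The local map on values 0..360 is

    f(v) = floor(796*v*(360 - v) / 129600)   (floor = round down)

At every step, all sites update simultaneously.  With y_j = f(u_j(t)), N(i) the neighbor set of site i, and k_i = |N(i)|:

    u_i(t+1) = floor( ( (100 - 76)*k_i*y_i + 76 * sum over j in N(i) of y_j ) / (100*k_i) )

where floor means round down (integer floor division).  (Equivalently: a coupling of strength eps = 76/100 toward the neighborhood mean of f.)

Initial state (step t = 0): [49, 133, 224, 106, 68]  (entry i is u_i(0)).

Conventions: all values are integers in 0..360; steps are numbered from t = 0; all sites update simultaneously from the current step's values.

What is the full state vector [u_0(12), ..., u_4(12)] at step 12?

Simulating step by step:
t=0: [49, 133, 224, 106, 68]
t=1: [138, 150, 177, 156, 127]
t=2: [187, 193, 194, 190, 188]
t=3: [197, 197, 197, 197, 198]
t=4: [197, 197, 197, 197, 197]
t=5: [197, 197, 197, 197, 197]
t=6: [197, 197, 197, 197, 197]
t=7: [197, 197, 197, 197, 197]
t=8: [197, 197, 197, 197, 197]
t=9: [197, 197, 197, 197, 197]
t=10: [197, 197, 197, 197, 197]
t=11: [197, 197, 197, 197, 197]
t=12: [197, 197, 197, 197, 197]

Answer: [197, 197, 197, 197, 197]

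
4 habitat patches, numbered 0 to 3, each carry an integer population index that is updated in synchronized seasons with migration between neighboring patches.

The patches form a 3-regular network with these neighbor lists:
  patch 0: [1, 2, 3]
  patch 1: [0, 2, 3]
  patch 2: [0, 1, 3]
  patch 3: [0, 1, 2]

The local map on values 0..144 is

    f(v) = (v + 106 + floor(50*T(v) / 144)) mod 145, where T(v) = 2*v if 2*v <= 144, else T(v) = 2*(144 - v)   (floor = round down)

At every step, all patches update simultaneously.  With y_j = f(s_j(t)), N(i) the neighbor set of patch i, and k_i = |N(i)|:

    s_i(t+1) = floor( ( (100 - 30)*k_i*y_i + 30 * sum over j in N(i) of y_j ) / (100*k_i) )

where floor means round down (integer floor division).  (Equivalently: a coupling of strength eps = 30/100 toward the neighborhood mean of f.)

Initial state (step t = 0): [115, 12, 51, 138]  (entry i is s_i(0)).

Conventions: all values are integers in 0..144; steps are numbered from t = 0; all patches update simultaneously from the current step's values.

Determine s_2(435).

Answer: s_2(435) = 87
Key observation: The state at step 5, [87, 87, 87, 87], reappears at step 6: the system is in a cycle of period 1 from step 5 on.  Therefore the state at step 435 equals the state at step 5 + ((435 - 5) mod 1) = 5, which is [87, 87, 87, 87].

Derivation:
t=0: [115, 12, 51, 138]
t=1: [94, 112, 65, 99]
t=2: [88, 91, 77, 89]
t=3: [86, 87, 85, 87]
t=4: [86, 86, 86, 86]
t=5: [87, 87, 87, 87]
t=6: [87, 87, 87, 87]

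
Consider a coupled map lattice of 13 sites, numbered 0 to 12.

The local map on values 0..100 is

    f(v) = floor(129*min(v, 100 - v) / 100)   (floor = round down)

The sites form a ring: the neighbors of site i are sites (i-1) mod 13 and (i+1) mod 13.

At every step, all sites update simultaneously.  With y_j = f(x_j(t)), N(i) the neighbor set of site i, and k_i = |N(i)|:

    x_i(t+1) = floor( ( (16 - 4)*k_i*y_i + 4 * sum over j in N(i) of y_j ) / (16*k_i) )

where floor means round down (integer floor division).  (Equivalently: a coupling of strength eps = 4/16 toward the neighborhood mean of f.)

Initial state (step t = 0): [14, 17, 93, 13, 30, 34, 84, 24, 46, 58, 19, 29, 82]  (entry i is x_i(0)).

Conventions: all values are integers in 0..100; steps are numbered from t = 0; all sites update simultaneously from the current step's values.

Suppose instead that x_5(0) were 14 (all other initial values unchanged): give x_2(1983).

Answer: x_2(1983) = 62
Key observation: The state at step 15, [54, 58, 62, 60, 60, 62, 59, 50, 47, 47, 47, 47, 49], reappears at step 19: the system is in a cycle of period 4 from step 15 on.  Therefore the state at step 1983 equals the state at step 15 + ((1983 - 15) mod 4) = 15, which is [54, 58, 62, 60, 60, 62, 59, 50, 47, 47, 47, 47, 49].

Derivation:
t=0: [14, 17, 93, 13, 30, 14, 84, 24, 46, 58, 19, 29, 82]
t=1: [19, 19, 11, 17, 32, 20, 21, 32, 54, 50, 29, 33, 24]
t=2: [24, 22, 16, 22, 36, 27, 28, 41, 57, 60, 41, 39, 30]
t=3: [30, 27, 22, 29, 42, 35, 37, 50, 54, 51, 51, 48, 38]
t=4: [38, 33, 29, 38, 50, 46, 48, 61, 60, 62, 62, 59, 49]
t=5: [49, 42, 39, 49, 61, 59, 59, 51, 50, 49, 49, 53, 59]
t=6: [60, 54, 52, 59, 51, 51, 53, 61, 63, 63, 62, 59, 54]
t=7: [53, 58, 59, 54, 61, 62, 59, 50, 47, 47, 49, 52, 57]
t=8: [58, 54, 53, 57, 51, 49, 53, 62, 60, 60, 62, 60, 56]
t=9: [54, 58, 59, 56, 62, 62, 59, 50, 50, 50, 49, 51, 55]
t=10: [58, 54, 52, 54, 49, 49, 53, 62, 64, 63, 63, 62, 58]
t=11: [54, 58, 60, 59, 62, 62, 59, 50, 46, 46, 47, 49, 53]
t=12: [58, 54, 51, 51, 49, 49, 53, 61, 59, 59, 60, 62, 60]
t=13: [54, 58, 62, 63, 63, 62, 59, 51, 51, 51, 50, 49, 51]
t=14: [58, 54, 49, 47, 47, 49, 53, 61, 63, 63, 63, 63, 62]
t=15: [54, 58, 62, 60, 60, 62, 59, 50, 47, 47, 47, 47, 49]
t=16: [58, 54, 49, 50, 50, 49, 53, 62, 60, 60, 60, 60, 62]
t=17: [54, 58, 62, 63, 63, 62, 59, 50, 50, 51, 51, 50, 49]
t=18: [58, 54, 49, 47, 47, 49, 53, 62, 63, 63, 63, 63, 62]
t=19: [54, 58, 62, 60, 60, 62, 59, 50, 47, 47, 47, 47, 49]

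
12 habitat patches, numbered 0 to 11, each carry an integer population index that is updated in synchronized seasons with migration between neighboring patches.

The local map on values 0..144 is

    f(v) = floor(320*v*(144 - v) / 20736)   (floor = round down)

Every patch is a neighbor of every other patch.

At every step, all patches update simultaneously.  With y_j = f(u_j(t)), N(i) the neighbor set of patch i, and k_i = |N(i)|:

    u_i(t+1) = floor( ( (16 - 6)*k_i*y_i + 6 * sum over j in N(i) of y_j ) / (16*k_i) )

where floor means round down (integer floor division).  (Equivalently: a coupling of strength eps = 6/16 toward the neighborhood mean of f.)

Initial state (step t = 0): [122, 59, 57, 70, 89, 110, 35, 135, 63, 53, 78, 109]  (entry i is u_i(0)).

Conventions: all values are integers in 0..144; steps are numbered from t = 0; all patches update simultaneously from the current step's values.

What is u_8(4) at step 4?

Answer: u_8(4) = 79

Derivation:
t=0: [122, 59, 57, 70, 89, 110, 35, 135, 63, 53, 78, 109]
t=1: [50, 71, 71, 72, 70, 59, 60, 36, 72, 69, 72, 60]
t=2: [73, 78, 78, 78, 78, 76, 76, 66, 78, 78, 78, 76]
t=3: [79, 79, 79, 79, 79, 79, 79, 79, 79, 79, 79, 79]
t=4: [79, 79, 79, 79, 79, 79, 79, 79, 79, 79, 79, 79]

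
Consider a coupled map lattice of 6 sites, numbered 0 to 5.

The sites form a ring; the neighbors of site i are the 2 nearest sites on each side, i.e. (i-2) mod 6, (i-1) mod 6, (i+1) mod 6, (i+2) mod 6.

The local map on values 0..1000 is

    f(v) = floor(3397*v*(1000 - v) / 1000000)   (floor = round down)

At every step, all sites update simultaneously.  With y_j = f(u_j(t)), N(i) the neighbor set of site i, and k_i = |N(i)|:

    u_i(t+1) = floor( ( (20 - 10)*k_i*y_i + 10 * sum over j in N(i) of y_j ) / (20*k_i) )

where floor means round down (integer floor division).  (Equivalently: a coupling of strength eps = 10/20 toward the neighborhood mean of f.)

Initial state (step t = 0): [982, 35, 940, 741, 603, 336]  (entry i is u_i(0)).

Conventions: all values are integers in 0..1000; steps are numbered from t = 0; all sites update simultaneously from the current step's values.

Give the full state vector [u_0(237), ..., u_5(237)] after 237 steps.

Simulating step by step:
t=0: [982, 35, 940, 741, 603, 336]
t=1: [264, 264, 300, 559, 613, 583]
t=2: [705, 709, 726, 793, 781, 782]
t=3: [669, 664, 655, 595, 605, 607]
t=4: [769, 771, 775, 802, 798, 797]
t=5: [587, 584, 582, 555, 558, 560]
t=6: [827, 828, 828, 834, 834, 833]
t=7: [481, 480, 480, 473, 473, 474]
t=8: [847, 846, 846, 846, 846, 846]
t=9: [441, 441, 441, 442, 441, 441]
t=10: [837, 837, 837, 837, 837, 837]
t=11: [463, 463, 463, 463, 463, 463]
t=12: [844, 844, 844, 844, 844, 844]
t=13: [447, 447, 447, 447, 447, 447]
t=14: [839, 839, 839, 839, 839, 839]
t=15: [458, 458, 458, 458, 458, 458]
t=16: [843, 843, 843, 843, 843, 843]
t=17: [449, 449, 449, 449, 449, 449]
t=18: [840, 840, 840, 840, 840, 840]
t=19: [456, 456, 456, 456, 456, 456]
t=20: [842, 842, 842, 842, 842, 842]
t=21: [451, 451, 451, 451, 451, 451]
t=22: [841, 841, 841, 841, 841, 841]
t=23: [454, 454, 454, 454, 454, 454]
t=24: [842, 842, 842, 842, 842, 842]

Answer: [451, 451, 451, 451, 451, 451]
Key observation: The state at step 20, [842, 842, 842, 842, 842, 842], reappears at step 24: the system is in a cycle of period 4 from step 20 on.  Therefore the state at step 237 equals the state at step 20 + ((237 - 20) mod 4) = 21, which is [451, 451, 451, 451, 451, 451].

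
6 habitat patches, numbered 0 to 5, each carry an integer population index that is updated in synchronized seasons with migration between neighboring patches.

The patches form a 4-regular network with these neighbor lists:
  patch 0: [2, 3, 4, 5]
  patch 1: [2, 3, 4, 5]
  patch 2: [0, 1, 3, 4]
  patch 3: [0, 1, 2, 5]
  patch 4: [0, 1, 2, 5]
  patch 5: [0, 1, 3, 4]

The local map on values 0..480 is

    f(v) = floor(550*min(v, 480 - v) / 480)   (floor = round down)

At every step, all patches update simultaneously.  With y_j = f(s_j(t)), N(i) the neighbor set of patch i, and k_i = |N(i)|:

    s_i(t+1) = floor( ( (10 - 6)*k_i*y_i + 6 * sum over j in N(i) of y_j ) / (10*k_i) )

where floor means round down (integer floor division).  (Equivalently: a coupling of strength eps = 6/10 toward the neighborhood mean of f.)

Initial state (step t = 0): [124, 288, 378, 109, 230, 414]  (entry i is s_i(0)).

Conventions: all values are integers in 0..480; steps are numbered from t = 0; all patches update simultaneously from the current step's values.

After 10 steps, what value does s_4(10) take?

Answer: s_4(10) = 240

Derivation:
t=0: [124, 288, 378, 109, 230, 414]
t=1: [143, 174, 158, 132, 188, 142]
t=2: [171, 185, 181, 166, 191, 174]
t=3: [200, 206, 204, 197, 209, 201]
t=4: [230, 233, 232, 229, 234, 231]
t=5: [264, 265, 264, 263, 265, 264]
t=6: [247, 246, 246, 247, 246, 246]
t=7: [266, 267, 267, 266, 267, 267]
t=8: [244, 244, 244, 244, 244, 244]
t=9: [270, 270, 270, 270, 270, 270]
t=10: [240, 240, 240, 240, 240, 240]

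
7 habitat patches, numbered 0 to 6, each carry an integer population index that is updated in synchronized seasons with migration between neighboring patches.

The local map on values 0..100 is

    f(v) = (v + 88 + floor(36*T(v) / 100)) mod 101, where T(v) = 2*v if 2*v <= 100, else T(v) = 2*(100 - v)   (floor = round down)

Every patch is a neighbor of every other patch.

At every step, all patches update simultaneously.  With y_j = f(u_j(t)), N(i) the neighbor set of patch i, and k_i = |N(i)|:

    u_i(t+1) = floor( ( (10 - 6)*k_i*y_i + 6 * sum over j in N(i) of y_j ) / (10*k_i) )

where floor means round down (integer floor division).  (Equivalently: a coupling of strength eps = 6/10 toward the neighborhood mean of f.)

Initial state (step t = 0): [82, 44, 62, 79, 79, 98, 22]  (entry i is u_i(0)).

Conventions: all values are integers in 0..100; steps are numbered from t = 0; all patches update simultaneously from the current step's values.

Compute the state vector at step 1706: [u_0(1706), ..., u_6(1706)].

Simulating step by step:
t=0: [82, 44, 62, 79, 79, 98, 22]
t=1: [73, 67, 71, 73, 73, 74, 56]
t=2: [78, 77, 77, 78, 78, 78, 76]
t=3: [80, 80, 80, 80, 80, 80, 80]
t=4: [81, 81, 81, 81, 81, 81, 81]
t=5: [81, 81, 81, 81, 81, 81, 81]

Answer: [81, 81, 81, 81, 81, 81, 81]
Key observation: The state at step 4, [81, 81, 81, 81, 81, 81, 81], reappears at step 5: the system is in a cycle of period 1 from step 4 on.  Therefore the state at step 1706 equals the state at step 4 + ((1706 - 4) mod 1) = 4, which is [81, 81, 81, 81, 81, 81, 81].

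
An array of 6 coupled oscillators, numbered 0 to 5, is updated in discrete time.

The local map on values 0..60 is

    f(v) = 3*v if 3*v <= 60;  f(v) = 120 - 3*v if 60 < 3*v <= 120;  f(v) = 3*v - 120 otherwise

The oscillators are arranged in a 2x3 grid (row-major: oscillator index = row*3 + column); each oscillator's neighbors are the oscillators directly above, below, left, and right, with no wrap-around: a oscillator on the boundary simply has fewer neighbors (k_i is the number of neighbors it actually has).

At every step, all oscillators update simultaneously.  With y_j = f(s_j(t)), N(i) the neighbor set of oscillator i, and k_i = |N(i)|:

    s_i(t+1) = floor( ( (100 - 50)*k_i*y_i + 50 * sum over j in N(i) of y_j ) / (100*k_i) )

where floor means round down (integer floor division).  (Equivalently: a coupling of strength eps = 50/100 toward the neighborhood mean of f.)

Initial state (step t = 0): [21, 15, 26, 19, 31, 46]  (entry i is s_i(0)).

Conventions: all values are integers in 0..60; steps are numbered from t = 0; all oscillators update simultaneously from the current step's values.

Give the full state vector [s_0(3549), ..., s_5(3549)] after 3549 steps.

Simulating step by step:
t=0: [21, 15, 26, 19, 31, 46]
t=1: [54, 43, 36, 49, 33, 26]
t=2: [30, 17, 18, 29, 23, 29]
t=3: [36, 48, 48, 36, 45, 42]
t=4: [15, 20, 19, 12, 14, 12]
t=5: [46, 54, 52, 39, 43, 42]
t=6: [20, 31, 30, 8, 13, 14]
t=7: [42, 35, 32, 36, 35, 38]
t=8: [9, 15, 17, 11, 13, 12]
t=9: [33, 42, 45, 33, 38, 40]
t=10: [17, 10, 9, 17, 7, 5]
t=11: [45, 31, 24, 43, 26, 19]
t=12: [16, 31, 45, 18, 36, 51]
t=13: [44, 26, 22, 42, 25, 23]
t=14: [18, 39, 50, 17, 39, 50]
t=15: [40, 16, 23, 39, 15, 23]
t=16: [12, 40, 50, 12, 39, 49]
t=17: [27, 11, 21, 27, 12, 21]
t=18: [37, 38, 51, 38, 39, 51]
t=19: [7, 10, 26, 6, 9, 25]
t=20: [22, 30, 39, 21, 29, 39]
t=21: [48, 30, 9, 50, 31, 10]
t=22: [27, 28, 28, 27, 28, 28]
t=23: [38, 36, 36, 38, 36, 36]
t=24: [7, 11, 12, 7, 11, 12]
t=25: [24, 31, 35, 24, 31, 35]
t=26: [42, 28, 18, 42, 28, 18]
t=27: [13, 34, 49, 13, 34, 49]
t=28: [33, 23, 24, 33, 23, 24]
t=29: [28, 45, 48, 28, 45, 48]
t=30: [30, 20, 21, 30, 20, 21]
t=31: [37, 54, 57, 37, 54, 57]
t=32: [17, 38, 48, 17, 38, 48]
t=33: [39, 16, 19, 39, 16, 19]
t=34: [14, 42, 54, 14, 42, 54]
t=35: [33, 18, 33, 33, 18, 33]
t=36: [29, 43, 29, 29, 43, 29]
t=37: [27, 17, 27, 27, 17, 27]
t=38: [42, 47, 42, 42, 47, 42]
t=39: [9, 16, 9, 9, 16, 9]
t=40: [32, 41, 32, 32, 41, 32]
t=41: [18, 10, 18, 18, 10, 18]
t=42: [48, 38, 48, 48, 38, 48]
t=43: [19, 12, 19, 19, 12, 19]
t=44: [51, 43, 51, 51, 43, 51]
t=45: [27, 17, 27, 27, 17, 27]

Answer: [27, 17, 27, 27, 17, 27]
Key observation: The state at step 37, [27, 17, 27, 27, 17, 27], reappears at step 45: the system is in a cycle of period 8 from step 37 on.  Therefore the state at step 3549 equals the state at step 37 + ((3549 - 37) mod 8) = 37, which is [27, 17, 27, 27, 17, 27].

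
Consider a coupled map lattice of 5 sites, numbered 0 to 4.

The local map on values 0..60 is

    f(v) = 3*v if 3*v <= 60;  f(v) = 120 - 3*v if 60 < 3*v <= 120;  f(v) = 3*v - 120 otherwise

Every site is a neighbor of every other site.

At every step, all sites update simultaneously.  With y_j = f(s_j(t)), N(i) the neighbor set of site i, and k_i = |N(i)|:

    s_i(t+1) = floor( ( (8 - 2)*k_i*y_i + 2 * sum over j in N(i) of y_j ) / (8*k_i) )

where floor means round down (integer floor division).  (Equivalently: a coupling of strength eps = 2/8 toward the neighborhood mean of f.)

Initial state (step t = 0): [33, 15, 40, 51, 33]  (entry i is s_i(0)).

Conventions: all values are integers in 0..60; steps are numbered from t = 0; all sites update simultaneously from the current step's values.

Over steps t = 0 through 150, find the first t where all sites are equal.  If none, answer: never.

Simulating step by step:
t=0: [33, 15, 40, 51, 33]  (not all equal)
t=1: [21, 38, 7, 30, 21]  (not all equal)
t=2: [49, 14, 25, 31, 49]  (not all equal)
t=3: [29, 39, 41, 29, 29]  (not all equal)
t=4: [29, 8, 8, 29, 29]  (not all equal)
t=5: [31, 25, 25, 31, 31]  (not all equal)
t=6: [29, 41, 41, 29, 29]  (not all equal)
t=7: [29, 8, 8, 29, 29]  (not all equal)

Answer: never
Key observation: The state at step 4 reappears at step 7 — the system is in a cycle of period 3 from step 4 on.  No step 0..7 is synchronized, and the cycle repeats forever, so no step up to 150 (or ever) has all sites equal.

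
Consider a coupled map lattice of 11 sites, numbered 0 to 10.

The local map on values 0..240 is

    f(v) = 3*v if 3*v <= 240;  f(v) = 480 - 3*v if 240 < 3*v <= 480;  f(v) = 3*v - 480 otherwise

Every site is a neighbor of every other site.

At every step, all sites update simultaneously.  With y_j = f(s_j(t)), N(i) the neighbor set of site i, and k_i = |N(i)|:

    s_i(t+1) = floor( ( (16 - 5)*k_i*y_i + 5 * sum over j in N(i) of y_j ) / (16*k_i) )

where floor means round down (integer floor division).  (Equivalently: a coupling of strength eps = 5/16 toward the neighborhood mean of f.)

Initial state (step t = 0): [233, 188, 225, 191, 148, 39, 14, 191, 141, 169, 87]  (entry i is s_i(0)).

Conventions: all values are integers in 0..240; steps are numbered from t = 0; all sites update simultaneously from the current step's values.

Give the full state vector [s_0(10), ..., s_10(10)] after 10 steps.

Simulating step by step:
t=0: [233, 188, 225, 191, 148, 39, 14, 191, 141, 169, 87]
t=1: [180, 92, 164, 97, 60, 113, 64, 97, 74, 54, 180]
t=2: [89, 184, 58, 174, 168, 142, 176, 174, 196, 156, 89]
t=3: [171, 78, 145, 58, 47, 66, 62, 58, 102, 39, 171]
t=4: [68, 200, 76, 161, 139, 177, 169, 161, 161, 123, 68]
t=5: [165, 110, 181, 33, 73, 65, 49, 33, 33, 104, 165]
t=6: [49, 138, 81, 104, 183, 167, 136, 104, 104, 149, 49]
t=7: [136, 83, 196, 150, 85, 54, 87, 150, 150, 62, 136]
t=8: [89, 194, 113, 62, 190, 148, 186, 62, 62, 164, 89]
t=9: [184, 112, 137, 167, 104, 68, 96, 167, 167, 52, 184]
t=10: [82, 130, 80, 49, 145, 169, 161, 49, 49, 138, 82]

Answer: [82, 130, 80, 49, 145, 169, 161, 49, 49, 138, 82]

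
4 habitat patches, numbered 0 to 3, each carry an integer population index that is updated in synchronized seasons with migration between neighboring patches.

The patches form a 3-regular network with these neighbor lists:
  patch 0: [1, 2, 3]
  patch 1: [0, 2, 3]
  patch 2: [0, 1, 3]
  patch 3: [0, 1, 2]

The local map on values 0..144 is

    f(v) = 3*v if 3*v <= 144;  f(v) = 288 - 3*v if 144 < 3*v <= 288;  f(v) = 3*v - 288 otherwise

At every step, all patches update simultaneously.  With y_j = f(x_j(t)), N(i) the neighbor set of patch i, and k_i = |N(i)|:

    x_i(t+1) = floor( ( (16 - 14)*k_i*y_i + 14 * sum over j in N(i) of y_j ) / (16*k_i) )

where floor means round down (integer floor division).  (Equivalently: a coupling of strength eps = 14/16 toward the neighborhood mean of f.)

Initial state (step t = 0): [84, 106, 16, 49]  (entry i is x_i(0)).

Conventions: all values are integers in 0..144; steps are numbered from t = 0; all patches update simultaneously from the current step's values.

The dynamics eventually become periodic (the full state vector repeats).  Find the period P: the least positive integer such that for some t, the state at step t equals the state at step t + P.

Answer: 2
Key observation: The state at step 4, [36, 36, 36, 36], reappears at step 6 — and no state repeats earlier — so the cycle the system enters has period 2.

Derivation:
t=0: [84, 106, 16, 49]
t=1: [68, 69, 66, 50]
t=2: [100, 101, 99, 91]
t=3: [12, 12, 13, 12]
t=4: [36, 36, 36, 36]
t=5: [108, 108, 108, 108]
t=6: [36, 36, 36, 36]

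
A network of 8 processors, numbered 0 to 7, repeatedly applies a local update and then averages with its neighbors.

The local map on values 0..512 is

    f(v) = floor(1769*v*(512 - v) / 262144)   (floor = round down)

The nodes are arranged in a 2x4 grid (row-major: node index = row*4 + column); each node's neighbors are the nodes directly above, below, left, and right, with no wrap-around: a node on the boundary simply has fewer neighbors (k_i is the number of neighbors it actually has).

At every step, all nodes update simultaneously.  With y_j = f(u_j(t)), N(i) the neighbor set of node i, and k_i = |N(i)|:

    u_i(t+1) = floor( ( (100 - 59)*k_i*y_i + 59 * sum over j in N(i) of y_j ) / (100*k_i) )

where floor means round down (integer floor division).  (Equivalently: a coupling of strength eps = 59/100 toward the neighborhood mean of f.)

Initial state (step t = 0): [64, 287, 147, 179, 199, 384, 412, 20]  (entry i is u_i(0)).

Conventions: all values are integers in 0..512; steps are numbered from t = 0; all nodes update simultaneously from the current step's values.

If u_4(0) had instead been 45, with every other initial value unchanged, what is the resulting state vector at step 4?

Simulating step by step:
t=0: [64, 287, 147, 179, 45, 384, 412, 20]
t=1: [249, 352, 367, 291, 212, 303, 263, 227]
t=2: [419, 397, 393, 412, 431, 420, 421, 436]
t=3: [267, 290, 295, 272, 250, 264, 262, 249]
t=4: [439, 436, 435, 437, 441, 440, 439, 441]

Answer: [439, 436, 435, 437, 441, 440, 439, 441]
Key observation: This trace re-runs the system from the modified initial state.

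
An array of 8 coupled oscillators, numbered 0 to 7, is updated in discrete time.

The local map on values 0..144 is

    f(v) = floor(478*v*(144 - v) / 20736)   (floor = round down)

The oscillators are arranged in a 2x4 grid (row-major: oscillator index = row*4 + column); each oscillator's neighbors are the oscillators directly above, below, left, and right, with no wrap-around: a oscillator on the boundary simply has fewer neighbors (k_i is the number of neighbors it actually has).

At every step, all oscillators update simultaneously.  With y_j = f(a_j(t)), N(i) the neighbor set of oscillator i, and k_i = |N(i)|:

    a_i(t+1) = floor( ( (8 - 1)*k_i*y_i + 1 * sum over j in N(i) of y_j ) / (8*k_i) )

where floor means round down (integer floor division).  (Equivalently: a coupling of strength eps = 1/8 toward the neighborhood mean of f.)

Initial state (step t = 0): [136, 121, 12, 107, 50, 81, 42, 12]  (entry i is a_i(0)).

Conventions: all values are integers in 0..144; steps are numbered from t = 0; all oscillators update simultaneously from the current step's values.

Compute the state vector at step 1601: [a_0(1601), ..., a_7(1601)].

Simulating step by step:
t=0: [136, 121, 12, 107, 50, 81, 42, 12]
t=1: [32, 63, 42, 84, 103, 113, 93, 43]
t=2: [85, 113, 100, 113, 95, 83, 106, 101]
t=3: [112, 83, 98, 82, 108, 113, 93, 98]
t=4: [84, 112, 104, 115, 88, 83, 107, 104]
t=5: [113, 85, 93, 78, 113, 113, 92, 93]
t=6: [82, 111, 109, 116, 80, 82, 108, 109]
t=7: [115, 86, 86, 75, 117, 114, 90, 86]
t=8: [78, 110, 114, 118, 72, 80, 110, 114]
t=9: [116, 88, 78, 71, 118, 115, 86, 78]
t=10: [76, 110, 117, 118, 70, 78, 112, 117]
t=11: [116, 88, 72, 70, 118, 115, 82, 72]
t=12: [76, 110, 118, 119, 70, 79, 115, 118]
t=13: [116, 88, 70, 68, 118, 114, 77, 70]
t=14: [76, 110, 118, 119, 70, 80, 116, 118]
t=15: [116, 88, 70, 68, 118, 114, 75, 70]
t=16: [76, 110, 118, 119, 70, 80, 117, 119]
t=17: [116, 88, 70, 68, 118, 114, 73, 68]
t=18: [76, 110, 118, 119, 70, 80, 117, 119]

Answer: [116, 88, 70, 68, 118, 114, 73, 68]
Key observation: The state at step 16, [76, 110, 118, 119, 70, 80, 117, 119], reappears at step 18: the system is in a cycle of period 2 from step 16 on.  Therefore the state at step 1601 equals the state at step 16 + ((1601 - 16) mod 2) = 17, which is [116, 88, 70, 68, 118, 114, 73, 68].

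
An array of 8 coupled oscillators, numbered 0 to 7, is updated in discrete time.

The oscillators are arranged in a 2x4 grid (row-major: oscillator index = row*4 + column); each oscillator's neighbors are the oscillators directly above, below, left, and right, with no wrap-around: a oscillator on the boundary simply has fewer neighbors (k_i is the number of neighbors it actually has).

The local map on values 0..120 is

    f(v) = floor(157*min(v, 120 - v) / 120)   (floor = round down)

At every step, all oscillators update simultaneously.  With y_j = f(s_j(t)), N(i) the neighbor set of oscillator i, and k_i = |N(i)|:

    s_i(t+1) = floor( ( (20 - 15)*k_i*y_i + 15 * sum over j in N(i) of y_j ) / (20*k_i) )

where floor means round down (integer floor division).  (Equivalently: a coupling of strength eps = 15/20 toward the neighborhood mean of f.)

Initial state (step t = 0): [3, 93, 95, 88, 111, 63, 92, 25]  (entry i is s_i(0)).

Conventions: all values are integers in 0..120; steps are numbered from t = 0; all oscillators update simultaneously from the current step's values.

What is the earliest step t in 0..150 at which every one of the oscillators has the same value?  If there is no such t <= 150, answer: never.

Simulating step by step:
t=0: [3, 93, 95, 88, 111, 63, 92, 25]  (not all equal)
t=1: [18, 36, 36, 34, 31, 39, 43, 36]  (not all equal)
t=2: [38, 42, 48, 46, 37, 48, 50, 49]  (not all equal)
t=3: [50, 56, 60, 62, 53, 57, 63, 62]  (not all equal)
t=4: [69, 72, 75, 76, 69, 72, 75, 74]  (not all equal)
t=5: [64, 62, 58, 58, 64, 62, 59, 58]  (not all equal)
t=6: [73, 74, 75, 75, 73, 75, 75, 75]  (not all equal)
t=7: [60, 59, 58, 58, 59, 59, 58, 58]  (not all equal)
t=8: [77, 76, 75, 75, 77, 76, 75, 75]  (not all equal)
t=9: [56, 57, 57, 58, 56, 57, 57, 58]  (not all equal)
t=10: [73, 73, 74, 74, 73, 73, 74, 74]  (not all equal)
t=11: [61, 60, 60, 60, 61, 60, 60, 60]  (not all equal)
t=12: [77, 77, 78, 78, 77, 77, 78, 78]  (not all equal)
t=13: [56, 55, 54, 54, 56, 55, 54, 54]  (not all equal)
t=14: [72, 71, 70, 70, 72, 71, 70, 70]  (not all equal)
t=15: [62, 63, 64, 65, 62, 63, 64, 65]  (not all equal)
t=16: [74, 74, 72, 71, 74, 74, 72, 71]  (not all equal)
t=17: [60, 60, 62, 63, 60, 60, 62, 63]  (not all equal)
t=18: [78, 77, 75, 74, 78, 77, 75, 74]  (not all equal)
t=19: [54, 56, 58, 59, 54, 56, 58, 59]  (not all equal)
t=20: [71, 72, 75, 76, 71, 72, 75, 76]  (not all equal)
t=21: [63, 61, 58, 57, 63, 61, 58, 57]  (not all equal)
t=22: [75, 75, 75, 74, 75, 75, 75, 74]  (not all equal)
t=23: [58, 58, 58, 59, 58, 58, 58, 59]  (not all equal)
t=24: [75, 75, 75, 76, 75, 75, 75, 76]  (not all equal)
t=25: [58, 58, 57, 57, 58, 58, 57, 57]  (not all equal)
t=26: [75, 74, 74, 74, 75, 74, 74, 74]  (not all equal)
t=27: [58, 59, 60, 60, 58, 59, 60, 60]  (not all equal)
t=28: [75, 76, 77, 78, 75, 76, 77, 78]  (not all equal)
t=29: [57, 57, 55, 54, 57, 57, 55, 54]  (not all equal)
t=30: [74, 73, 71, 70, 74, 73, 71, 70]  (not all equal)
t=31: [60, 61, 63, 64, 60, 61, 63, 64]  (not all equal)
t=32: [77, 76, 74, 73, 77, 76, 74, 73]  (not all equal)
t=33: [56, 57, 59, 60, 56, 57, 59, 60]  (not all equal)
t=34: [73, 74, 76, 77, 73, 74, 76, 77]  (not all equal)
t=35: [60, 59, 57, 56, 60, 59, 57, 56]  (not all equal)
t=36: [77, 76, 74, 73, 77, 76, 74, 73]  (not all equal)

Answer: never
Key observation: The state at step 32 reappears at step 36 — the system is in a cycle of period 4 from step 32 on.  No step 0..36 is synchronized, and the cycle repeats forever, so no step up to 150 (or ever) has all oscillators equal.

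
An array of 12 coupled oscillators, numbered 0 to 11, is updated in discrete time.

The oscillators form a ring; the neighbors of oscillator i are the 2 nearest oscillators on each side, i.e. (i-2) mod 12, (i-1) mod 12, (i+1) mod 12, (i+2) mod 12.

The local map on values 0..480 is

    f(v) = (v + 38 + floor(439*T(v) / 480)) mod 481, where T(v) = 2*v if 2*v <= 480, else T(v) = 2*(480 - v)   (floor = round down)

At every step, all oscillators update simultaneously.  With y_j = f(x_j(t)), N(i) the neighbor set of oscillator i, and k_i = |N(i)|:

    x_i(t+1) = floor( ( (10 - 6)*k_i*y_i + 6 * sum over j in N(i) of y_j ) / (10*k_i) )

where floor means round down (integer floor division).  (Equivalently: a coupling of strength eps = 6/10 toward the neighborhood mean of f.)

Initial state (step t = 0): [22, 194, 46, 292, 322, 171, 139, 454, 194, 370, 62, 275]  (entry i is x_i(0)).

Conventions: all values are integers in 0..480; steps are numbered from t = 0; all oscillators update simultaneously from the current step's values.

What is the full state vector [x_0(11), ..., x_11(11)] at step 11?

Simulating step by step:
t=0: [22, 194, 46, 292, 322, 171, 139, 454, 194, 370, 62, 275]
t=1: [143, 141, 151, 148, 191, 143, 228, 128, 166, 138, 166, 164]
t=2: [318, 381, 400, 398, 273, 350, 225, 324, 168, 242, 147, 207]
t=3: [190, 125, 131, 127, 164, 158, 159, 156, 169, 212, 268, 203]
t=4: [208, 310, 298, 282, 130, 136, 83, 221, 141, 190, 147, 180]
t=5: [190, 160, 214, 259, 324, 327, 325, 256, 324, 208, 292, 156]
t=6: [163, 146, 138, 163, 172, 181, 173, 184, 175, 216, 209, 257]
t=7: [194, 283, 250, 155, 101, 55, 54, 81, 86, 141, 128, 206]
t=8: [186, 222, 256, 331, 292, 265, 235, 271, 306, 337, 304, 226]
t=9: [150, 173, 181, 186, 199, 203, 208, 199, 187, 177, 165, 169]
t=10: [210, 115, 134, 88, 112, 122, 126, 110, 86, 62, 105, 102]
t=11: [276, 322, 339, 341, 363, 360, 362, 330, 306, 278, 279, 289]

Answer: [276, 322, 339, 341, 363, 360, 362, 330, 306, 278, 279, 289]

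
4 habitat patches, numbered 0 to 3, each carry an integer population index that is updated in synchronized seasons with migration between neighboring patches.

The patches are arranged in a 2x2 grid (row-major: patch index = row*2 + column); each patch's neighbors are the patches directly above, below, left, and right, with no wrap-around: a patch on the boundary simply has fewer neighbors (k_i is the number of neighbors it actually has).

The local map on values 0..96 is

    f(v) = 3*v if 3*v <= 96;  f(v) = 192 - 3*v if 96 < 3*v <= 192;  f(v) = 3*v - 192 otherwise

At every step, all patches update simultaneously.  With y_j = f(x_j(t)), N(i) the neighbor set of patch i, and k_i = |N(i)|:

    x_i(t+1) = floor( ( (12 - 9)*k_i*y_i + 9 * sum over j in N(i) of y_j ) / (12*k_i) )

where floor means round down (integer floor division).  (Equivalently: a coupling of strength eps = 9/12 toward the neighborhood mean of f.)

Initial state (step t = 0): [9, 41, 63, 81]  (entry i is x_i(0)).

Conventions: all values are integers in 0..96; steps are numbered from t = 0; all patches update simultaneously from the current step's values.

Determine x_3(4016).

Answer: x_3(4016) = 69
Key observation: The state at step 8, [69, 75, 75, 69], reappears at step 14: the system is in a cycle of period 6 from step 8 on.  Therefore the state at step 4016 equals the state at step 8 + ((4016 - 8) mod 6) = 8, which is [69, 75, 75, 69].

Derivation:
t=0: [9, 41, 63, 81]
t=1: [33, 46, 30, 39]
t=2: [77, 76, 85, 72]
t=3: [46, 32, 39, 43]
t=4: [77, 67, 62, 79]
t=5: [15, 33, 33, 16]
t=6: [81, 58, 58, 81]
t=7: [26, 42, 42, 26]
t=8: [69, 75, 75, 69]
t=9: [28, 19, 19, 28]
t=10: [63, 77, 77, 63]
t=11: [30, 12, 12, 30]
t=12: [49, 76, 76, 49]
t=13: [38, 42, 42, 38]
t=14: [69, 75, 75, 69]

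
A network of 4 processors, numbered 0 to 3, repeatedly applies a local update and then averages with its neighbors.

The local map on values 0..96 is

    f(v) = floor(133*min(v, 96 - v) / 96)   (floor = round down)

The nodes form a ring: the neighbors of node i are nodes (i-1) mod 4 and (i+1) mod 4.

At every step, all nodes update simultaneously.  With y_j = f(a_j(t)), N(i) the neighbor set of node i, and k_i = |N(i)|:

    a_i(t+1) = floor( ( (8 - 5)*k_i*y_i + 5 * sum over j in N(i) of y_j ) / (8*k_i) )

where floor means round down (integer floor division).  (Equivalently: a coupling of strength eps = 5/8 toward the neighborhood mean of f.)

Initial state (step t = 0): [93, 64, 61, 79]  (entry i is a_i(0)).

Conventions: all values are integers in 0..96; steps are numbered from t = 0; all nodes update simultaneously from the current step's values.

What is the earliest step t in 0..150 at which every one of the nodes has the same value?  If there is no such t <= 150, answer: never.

Simulating step by step:
t=0: [93, 64, 61, 79]  (not all equal)
t=1: [22, 32, 38, 24]  (not all equal)
t=2: [35, 42, 43, 38]  (not all equal)
t=3: [52, 55, 56, 52]  (not all equal)
t=4: [58, 56, 56, 58]  (not all equal)
t=5: [52, 54, 54, 52]  (not all equal)
t=6: [59, 58, 58, 59]  (not all equal)
t=7: [51, 51, 51, 51]  (all equal)

Answer: 7
Key observation: Synchronization is absorbing here: once all nodes are equal they stay equal, and step 7 is the first all-equal step.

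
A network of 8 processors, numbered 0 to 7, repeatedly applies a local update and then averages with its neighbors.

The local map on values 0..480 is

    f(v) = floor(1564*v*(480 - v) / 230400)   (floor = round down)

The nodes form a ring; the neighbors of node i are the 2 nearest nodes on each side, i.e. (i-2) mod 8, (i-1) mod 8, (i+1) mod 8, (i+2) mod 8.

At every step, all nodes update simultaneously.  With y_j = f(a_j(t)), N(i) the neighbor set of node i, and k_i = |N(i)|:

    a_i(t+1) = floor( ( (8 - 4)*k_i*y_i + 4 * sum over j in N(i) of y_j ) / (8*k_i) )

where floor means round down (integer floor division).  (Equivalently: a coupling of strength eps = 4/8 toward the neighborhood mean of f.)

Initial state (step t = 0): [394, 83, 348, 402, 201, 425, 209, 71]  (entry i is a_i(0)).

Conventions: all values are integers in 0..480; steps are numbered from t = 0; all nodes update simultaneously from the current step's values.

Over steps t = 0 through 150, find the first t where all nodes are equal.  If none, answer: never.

Simulating step by step:
t=0: [394, 83, 348, 402, 201, 425, 209, 71]  (not all equal)
t=1: [254, 230, 286, 240, 323, 225, 312, 222]  (not all equal)
t=2: [383, 388, 377, 382, 360, 379, 366, 384]  (not all equal)
t=3: [255, 248, 261, 259, 278, 264, 273, 254]  (not all equal)
t=4: [388, 389, 387, 387, 383, 386, 384, 388]  (not all equal)
t=5: [243, 241, 244, 244, 249, 246, 247, 243]  (not all equal)
t=6: [390, 390, 390, 390, 390, 390, 390, 390]  (all equal)

Answer: 6
Key observation: Synchronization is absorbing here: once all nodes are equal they stay equal, and step 6 is the first all-equal step.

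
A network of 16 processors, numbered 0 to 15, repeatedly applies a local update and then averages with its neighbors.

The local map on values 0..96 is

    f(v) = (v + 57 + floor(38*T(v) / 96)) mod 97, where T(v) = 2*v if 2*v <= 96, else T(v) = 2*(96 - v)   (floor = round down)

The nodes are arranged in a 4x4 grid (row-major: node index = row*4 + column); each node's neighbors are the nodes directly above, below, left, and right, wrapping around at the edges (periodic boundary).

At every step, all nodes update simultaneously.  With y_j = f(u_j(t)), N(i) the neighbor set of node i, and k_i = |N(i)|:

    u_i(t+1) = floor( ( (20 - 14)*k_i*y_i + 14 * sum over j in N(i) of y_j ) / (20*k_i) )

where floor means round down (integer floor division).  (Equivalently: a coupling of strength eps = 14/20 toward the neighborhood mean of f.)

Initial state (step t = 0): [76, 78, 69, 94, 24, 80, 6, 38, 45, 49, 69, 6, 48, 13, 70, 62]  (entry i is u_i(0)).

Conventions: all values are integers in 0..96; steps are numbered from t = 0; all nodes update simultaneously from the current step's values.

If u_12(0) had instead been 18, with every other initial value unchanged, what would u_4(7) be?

Answer: u_4(7) = 28
Key observation: This trace re-runs the system from the modified initial state.

Derivation:
t=0: [76, 78, 69, 94, 24, 80, 6, 38, 45, 49, 69, 6, 18, 13, 70, 62]
t=1: [50, 56, 54, 47, 30, 45, 51, 42, 47, 52, 55, 49, 65, 65, 54, 60]
t=2: [40, 45, 46, 44, 32, 38, 43, 36, 40, 45, 46, 44, 47, 47, 47, 46]
t=3: [33, 37, 40, 35, 25, 31, 34, 29, 33, 37, 40, 35, 39, 42, 42, 41]
t=4: [19, 25, 27, 23, 12, 17, 21, 15, 19, 25, 27, 23, 27, 30, 33, 28]
t=5: [43, 36, 23, 33, 85, 57, 60, 55, 43, 36, 23, 33, 38, 10, 12, 8]
t=6: [32, 35, 29, 33, 45, 40, 31, 38, 32, 35, 29, 33, 46, 49, 49, 46]
t=7: [26, 24, 21, 22, 28, 26, 18, 24, 26, 24, 21, 22, 33, 36, 33, 34]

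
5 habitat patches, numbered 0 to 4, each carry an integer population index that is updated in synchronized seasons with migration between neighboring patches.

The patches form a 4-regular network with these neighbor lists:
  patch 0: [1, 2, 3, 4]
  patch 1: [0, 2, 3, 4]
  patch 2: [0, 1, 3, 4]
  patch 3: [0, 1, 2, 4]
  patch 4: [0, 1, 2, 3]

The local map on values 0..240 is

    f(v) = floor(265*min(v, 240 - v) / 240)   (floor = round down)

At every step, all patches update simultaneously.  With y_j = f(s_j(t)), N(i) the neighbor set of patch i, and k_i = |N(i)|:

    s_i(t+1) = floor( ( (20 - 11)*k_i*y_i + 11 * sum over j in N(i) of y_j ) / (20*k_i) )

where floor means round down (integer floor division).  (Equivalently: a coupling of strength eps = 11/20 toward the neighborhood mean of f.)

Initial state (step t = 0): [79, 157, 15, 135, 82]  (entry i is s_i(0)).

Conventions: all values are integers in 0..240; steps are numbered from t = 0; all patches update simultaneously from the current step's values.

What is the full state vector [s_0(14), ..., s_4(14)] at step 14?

Answer: [119, 119, 119, 119, 119]

Derivation:
t=0: [79, 157, 15, 135, 82]
t=1: [82, 83, 59, 90, 82]
t=2: [87, 88, 80, 90, 87]
t=3: [95, 95, 92, 96, 95]
t=4: [103, 103, 102, 104, 103]
t=5: [113, 113, 112, 113, 113]
t=6: [123, 123, 123, 123, 123]
t=7: [129, 129, 129, 129, 129]
t=8: [122, 122, 122, 122, 122]
t=9: [130, 130, 130, 130, 130]
t=10: [121, 121, 121, 121, 121]
t=11: [131, 131, 131, 131, 131]
t=12: [120, 120, 120, 120, 120]
t=13: [132, 132, 132, 132, 132]
t=14: [119, 119, 119, 119, 119]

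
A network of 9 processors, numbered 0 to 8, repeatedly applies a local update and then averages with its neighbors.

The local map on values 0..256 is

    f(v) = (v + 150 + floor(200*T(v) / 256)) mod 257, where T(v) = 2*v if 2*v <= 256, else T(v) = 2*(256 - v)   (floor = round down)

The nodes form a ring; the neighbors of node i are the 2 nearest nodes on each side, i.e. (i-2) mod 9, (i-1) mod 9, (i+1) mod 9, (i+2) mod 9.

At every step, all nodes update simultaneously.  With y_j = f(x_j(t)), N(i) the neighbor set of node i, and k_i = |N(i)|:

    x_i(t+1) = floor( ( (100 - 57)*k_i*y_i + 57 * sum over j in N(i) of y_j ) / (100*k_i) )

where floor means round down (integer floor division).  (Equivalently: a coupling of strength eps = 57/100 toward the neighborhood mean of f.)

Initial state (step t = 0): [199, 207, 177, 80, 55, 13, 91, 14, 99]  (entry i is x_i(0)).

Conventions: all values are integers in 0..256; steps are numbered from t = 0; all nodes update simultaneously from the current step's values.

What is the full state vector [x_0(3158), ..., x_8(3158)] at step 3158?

Simulating step by step:
t=0: [199, 207, 177, 80, 55, 13, 91, 14, 99]
t=1: [177, 163, 152, 125, 99, 141, 132, 170, 157]
t=2: [198, 202, 196, 200, 184, 201, 202, 202, 203]
t=3: [180, 179, 182, 181, 183, 180, 180, 179, 178]
t=4: [191, 191, 190, 190, 190, 191, 191, 191, 191]
t=5: [185, 185, 185, 185, 185, 185, 185, 185, 185]
t=6: [188, 188, 188, 188, 188, 188, 188, 188, 188]
t=7: [187, 187, 187, 187, 187, 187, 187, 187, 187]
t=8: [187, 187, 187, 187, 187, 187, 187, 187, 187]

Answer: [187, 187, 187, 187, 187, 187, 187, 187, 187]
Key observation: The state at step 7, [187, 187, 187, 187, 187, 187, 187, 187, 187], reappears at step 8: the system is in a cycle of period 1 from step 7 on.  Therefore the state at step 3158 equals the state at step 7 + ((3158 - 7) mod 1) = 7, which is [187, 187, 187, 187, 187, 187, 187, 187, 187].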